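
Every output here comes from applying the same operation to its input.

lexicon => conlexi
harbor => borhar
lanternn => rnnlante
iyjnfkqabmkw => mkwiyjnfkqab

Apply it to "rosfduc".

The transformation: move the last 3 characters to the front (rotate right by 3).
So "rosfduc" becomes "ducrosf".

ducrosf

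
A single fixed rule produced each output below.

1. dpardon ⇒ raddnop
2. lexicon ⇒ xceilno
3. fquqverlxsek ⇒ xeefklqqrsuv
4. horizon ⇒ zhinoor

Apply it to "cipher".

What's happening: sort the characters into alphabetical order, then move the last character to the front.
Working it through for "cipher": intermediate "cehipr", final "rcehip".

rcehip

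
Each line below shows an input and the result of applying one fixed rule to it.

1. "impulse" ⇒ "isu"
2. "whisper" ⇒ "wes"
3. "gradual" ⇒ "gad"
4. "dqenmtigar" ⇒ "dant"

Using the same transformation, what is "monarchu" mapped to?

The transformation: take characters alternately from the front and the back (1st, last, 2nd, 2nd-last, ...), then keep one character in every 3, starting at position 1 (positions 1st, 4th, 7th, ...).
"monarchu" → "muohncar" → "mha".

mha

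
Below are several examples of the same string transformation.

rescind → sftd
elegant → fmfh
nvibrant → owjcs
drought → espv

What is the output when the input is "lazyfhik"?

mbazg

The transformation: shift every letter 1 place forward in the alphabet (wrapping around), then delete the last 3 characters.
Applying both steps to "lazyfhik": "mbazgijl", then "mbazg".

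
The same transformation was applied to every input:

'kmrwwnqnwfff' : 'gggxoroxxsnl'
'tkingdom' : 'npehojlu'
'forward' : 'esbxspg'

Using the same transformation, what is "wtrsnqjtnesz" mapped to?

atfoukrotsux

Looking at the pairs, the operation is to reverse the string, then shift every letter 1 place forward in the alphabet (wrapping around).
Starting from "wtrsnqjtnesz": after the first operation, "zsentjqnsrtw"; after the second, "atfoukrotsux".
(Check on "tkingdom": → "modgnikt" → "npehojlu" ✓)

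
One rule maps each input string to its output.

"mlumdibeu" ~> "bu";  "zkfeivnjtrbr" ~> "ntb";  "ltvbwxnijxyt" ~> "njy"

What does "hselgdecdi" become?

The pattern: keep every other character starting from the first (positions 1st, 3rd, 5th, ...), then delete the first 3 characters.
Working it through for "hselgdecdi": intermediate "heged", final "ed".
(Check on "zkfeivnjtrbr": → "zfintb" → "ntb" ✓)

ed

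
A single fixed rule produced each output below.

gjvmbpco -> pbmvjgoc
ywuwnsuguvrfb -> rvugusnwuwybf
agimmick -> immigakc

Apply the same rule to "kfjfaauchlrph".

Looking at the pairs, the operation is to reverse the string, then move the first 2 characters to the end (rotate left by 2).
For "kfjfaauchlrph", step one produces "hprlhcuaafjfk"; step two turns that into "rlhcuaafjfkhp".

rlhcuaafjfkhp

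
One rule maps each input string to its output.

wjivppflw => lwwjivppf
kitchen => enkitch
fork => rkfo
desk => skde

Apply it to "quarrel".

elquarr

Each output is the input with this applied: move the last 2 characters to the front (rotate right by 2).
"quarrel" → "elquarr".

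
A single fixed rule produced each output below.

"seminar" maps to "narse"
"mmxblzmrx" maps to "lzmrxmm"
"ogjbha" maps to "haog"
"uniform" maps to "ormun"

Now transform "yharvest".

The rule is to move the first 2 characters to the end (rotate left by 2), then delete the first 2 characters.
Starting from "yharvest": after the first operation, "arvestyh"; after the second, "vestyh".

vestyh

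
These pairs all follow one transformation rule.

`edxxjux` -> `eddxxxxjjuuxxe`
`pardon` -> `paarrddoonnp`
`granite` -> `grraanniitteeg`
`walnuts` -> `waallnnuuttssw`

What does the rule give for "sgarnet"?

The pattern: double every character, then move the first character to the end.
Starting from "sgarnet": after the first operation, "ssggaarrnneett"; after the second, "sggaarrnneetts".

sggaarrnneetts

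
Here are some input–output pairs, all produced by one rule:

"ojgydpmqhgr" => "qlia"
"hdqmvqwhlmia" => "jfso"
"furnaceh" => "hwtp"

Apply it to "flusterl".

hnwu

Each output is the input with this applied: shift every letter 2 places forward in the alphabet (wrapping around), then keep only the first 4 characters.
Starting from "flusterl": after the first operation, "hnwuvgtn"; after the second, "hnwu".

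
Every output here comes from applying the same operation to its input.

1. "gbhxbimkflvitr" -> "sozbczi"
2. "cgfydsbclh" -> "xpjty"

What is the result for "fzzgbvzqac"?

The transformation: shift every letter 9 places backward in the alphabet (wrapping around), then keep every other character starting from the second (positions 2nd, 4th, 6th, ...).
"fzzgbvzqac" → "wqqxsmqhrt" → "qxmht".
(Check on "cgfydsbclh": → "txwpujstcy" → "xpjty" ✓)

qxmht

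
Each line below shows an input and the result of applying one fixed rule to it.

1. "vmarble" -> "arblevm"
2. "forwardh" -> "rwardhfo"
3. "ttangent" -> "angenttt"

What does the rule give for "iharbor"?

arborih

Each output is the input with this applied: move the first 2 characters to the end (rotate left by 2).
Doing the same to "iharbor": "arborih".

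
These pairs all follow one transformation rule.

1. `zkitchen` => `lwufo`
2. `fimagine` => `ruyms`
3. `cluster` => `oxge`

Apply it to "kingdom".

wuzs

The transformation: shift every letter 12 places forward in the alphabet (wrapping around), then delete the last 3 characters.
Working it through for "kingdom": intermediate "wuzspay", final "wuzs".
(Check on "cluster": → "oxgefqd" → "oxge" ✓)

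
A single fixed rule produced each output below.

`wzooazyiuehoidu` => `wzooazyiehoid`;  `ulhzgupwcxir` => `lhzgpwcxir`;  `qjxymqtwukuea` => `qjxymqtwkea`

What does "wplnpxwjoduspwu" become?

wplnpxwjodspw

What's happening: remove every "u".
Applying that to "wplnpxwjoduspwu" gives "wplnpxwjodspw".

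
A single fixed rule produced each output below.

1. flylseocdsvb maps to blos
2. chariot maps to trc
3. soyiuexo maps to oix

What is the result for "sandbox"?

xds

The rule is to swap the first and last characters, then keep one character in every 3, starting at position 1 (positions 1st, 4th, 7th, ...).
"sandbox" → "xandbos" → "xds".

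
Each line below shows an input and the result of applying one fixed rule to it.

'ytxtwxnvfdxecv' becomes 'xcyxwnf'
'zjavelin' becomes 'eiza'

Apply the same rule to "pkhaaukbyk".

kypha

Each output is the input with this applied: keep every other character starting from the first (positions 1st, 3rd, 5th, ...), then move the last 2 characters to the front (rotate right by 2).
Starting from "pkhaaukbyk": after the first operation, "phaky"; after the second, "kypha".
(Check on "ytxtwxnvfdxecv": → "yxwnfxc" → "xcyxwnf" ✓)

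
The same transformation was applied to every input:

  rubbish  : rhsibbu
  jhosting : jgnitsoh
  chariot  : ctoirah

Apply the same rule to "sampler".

srelpma

Looking at the pairs, the operation is to move the first character to the end, then reverse the string.
For "sampler" the result is "srelpma".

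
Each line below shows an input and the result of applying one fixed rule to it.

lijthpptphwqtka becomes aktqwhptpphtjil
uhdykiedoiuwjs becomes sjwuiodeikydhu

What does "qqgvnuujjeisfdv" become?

vdfsiejjuunvgqq

Looking at the pairs, the operation is to reverse the string.
So "qqgvnuujjeisfdv" becomes "vdfsiejjuunvgqq".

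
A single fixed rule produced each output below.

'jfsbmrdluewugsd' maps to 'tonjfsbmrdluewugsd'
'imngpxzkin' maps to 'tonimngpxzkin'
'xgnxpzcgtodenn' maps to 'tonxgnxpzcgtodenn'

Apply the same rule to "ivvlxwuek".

tonivvlxwuek

The transformation: prepend "ton".
Doing the same to "ivvlxwuek": "tonivvlxwuek".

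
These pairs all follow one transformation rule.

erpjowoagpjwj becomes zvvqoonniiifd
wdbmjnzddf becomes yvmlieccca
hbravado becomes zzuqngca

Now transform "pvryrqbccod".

The transformation: shift every letter 1 place backward in the alphabet (wrapping around), then sort the characters into reverse alphabetical order.
For "pvryrqbccod", step one produces "ouqxqpabbnc"; step two turns that into "xuqqponcbba".

xuqqponcbba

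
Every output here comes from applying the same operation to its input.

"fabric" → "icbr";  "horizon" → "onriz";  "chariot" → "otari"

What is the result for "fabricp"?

Each output is the input with this applied: delete the first 2 characters, then move the last 2 characters to the front (rotate right by 2).
"fabricp" → "bricp" → "cpbri".
(Check on "fabric": → "bric" → "icbr" ✓)

cpbri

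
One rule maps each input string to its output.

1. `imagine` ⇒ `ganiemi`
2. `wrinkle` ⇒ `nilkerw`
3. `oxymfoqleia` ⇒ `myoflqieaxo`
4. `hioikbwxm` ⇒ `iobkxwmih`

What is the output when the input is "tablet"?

lbteat

The pattern: swap each adjacent pair of characters (1↔2, 3↔4, ...), then move the first 2 characters to the end (rotate left by 2).
Applying both steps to "tablet": "atlbte", then "lbteat".
(Check on "wrinkle": → "rwnilke" → "nilkerw" ✓)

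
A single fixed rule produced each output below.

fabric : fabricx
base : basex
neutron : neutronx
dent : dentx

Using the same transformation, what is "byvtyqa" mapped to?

The pattern: append "x".
For "byvtyqa" the result is "byvtyqax".

byvtyqax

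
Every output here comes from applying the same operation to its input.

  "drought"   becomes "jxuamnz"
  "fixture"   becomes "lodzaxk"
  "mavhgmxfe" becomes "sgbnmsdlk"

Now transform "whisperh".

Rule — shift every letter 6 places forward in the alphabet (wrapping around).
So "whisperh" becomes "cnoyvkxn".

cnoyvkxn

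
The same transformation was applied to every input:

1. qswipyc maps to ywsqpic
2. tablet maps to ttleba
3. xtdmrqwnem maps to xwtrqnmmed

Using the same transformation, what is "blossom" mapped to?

Rule — sort the characters into reverse alphabetical order.
For "blossom" the result is "ssoomlb".

ssoomlb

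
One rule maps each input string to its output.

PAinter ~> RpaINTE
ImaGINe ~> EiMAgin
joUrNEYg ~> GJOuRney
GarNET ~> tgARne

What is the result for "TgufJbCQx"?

In each case the input is transformed by: move the last character to the front, then flip the case of every letter.
On "TgufJbCQx": the first step gives "xTgufJbCQ", and the second then gives "XtGUFjBcq".

XtGUFjBcq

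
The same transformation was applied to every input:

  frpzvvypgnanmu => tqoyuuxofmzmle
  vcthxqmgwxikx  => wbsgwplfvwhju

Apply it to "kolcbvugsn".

mnkbautfrj

The rule is to swap the first and last characters, then shift every letter 1 place backward in the alphabet (wrapping around).
Applying both steps to "kolcbvugsn": "nolcbvugsk", then "mnkbautfrj".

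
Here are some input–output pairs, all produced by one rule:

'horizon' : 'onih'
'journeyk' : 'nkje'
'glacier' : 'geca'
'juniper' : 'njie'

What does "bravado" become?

dbaa

Looking at the pairs, the operation is to sort the characters into reverse alphabetical order, then keep only the last 4 characters.
For "bravado", step one produces "vrodbaa"; step two turns that into "dbaa".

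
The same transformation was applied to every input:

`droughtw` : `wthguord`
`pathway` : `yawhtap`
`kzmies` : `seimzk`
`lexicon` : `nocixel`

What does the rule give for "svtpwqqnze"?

The rule is to reverse the string.
"svtpwqqnze" → "eznqqwptvs".

eznqqwptvs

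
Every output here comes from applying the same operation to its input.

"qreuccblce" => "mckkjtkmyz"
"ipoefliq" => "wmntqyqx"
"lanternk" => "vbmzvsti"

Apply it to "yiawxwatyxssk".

Each output is the input with this applied: move the first 2 characters to the end (rotate left by 2), then shift every letter 8 places forward in the alphabet (wrapping around).
Doing the same to "yiawxwatyxssk": "iefeibgfaasgq".
(Check on "lanternk": → "nternkla" → "vbmzvsti" ✓)

iefeibgfaasgq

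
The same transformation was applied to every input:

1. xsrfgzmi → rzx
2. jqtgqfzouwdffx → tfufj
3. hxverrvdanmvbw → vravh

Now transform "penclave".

nap

Looking at the pairs, the operation is to move the first 2 characters to the end (rotate left by 2), then keep one character in every 3, starting at position 1 (positions 1st, 4th, 7th, ...).
Applying that to "penclave" gives "nap".
(Check on "hxverrvdanmvbw": → "verrvdanmvbwhx" → "vravh" ✓)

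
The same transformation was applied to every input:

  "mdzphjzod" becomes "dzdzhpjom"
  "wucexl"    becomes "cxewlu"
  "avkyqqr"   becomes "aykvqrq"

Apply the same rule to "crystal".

ayctlsr

Rule — sort the characters into alphabetical order, then take characters alternately from the front and the back (1st, last, 2nd, 2nd-last, ...).
Applying both steps to "crystal": "aclrsty", then "ayctlsr".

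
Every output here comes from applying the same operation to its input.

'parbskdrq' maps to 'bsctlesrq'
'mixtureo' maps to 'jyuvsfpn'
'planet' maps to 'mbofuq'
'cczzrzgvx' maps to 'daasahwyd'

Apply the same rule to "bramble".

sbncmfc

Rule — shift every letter 1 place forward in the alphabet (wrapping around), then move the first character to the end.
"bramble" → "csbncmf" → "sbncmfc".
(Check on "cczzrzgvx": → "ddaasahwy" → "daasahwyd" ✓)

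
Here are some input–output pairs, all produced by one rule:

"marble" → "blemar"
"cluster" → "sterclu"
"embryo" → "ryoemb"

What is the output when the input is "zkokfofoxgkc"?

kfofoxgkczko

The rule is to move the first 3 characters to the end (rotate left by 3).
Doing the same to "zkokfofoxgkc": "kfofoxgkczko".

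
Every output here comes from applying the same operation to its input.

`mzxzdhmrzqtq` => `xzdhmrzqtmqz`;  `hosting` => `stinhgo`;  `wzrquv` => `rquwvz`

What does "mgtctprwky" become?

Each output is the input with this applied: swap the first and last characters, then move the first 2 characters to the end (rotate left by 2).
Applying both steps to "mgtctprwky": "ygtctprwkm", then "tctprwkmyg".

tctprwkmyg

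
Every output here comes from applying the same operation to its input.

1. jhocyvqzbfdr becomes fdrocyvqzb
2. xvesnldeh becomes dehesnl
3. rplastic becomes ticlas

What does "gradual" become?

ualad

Rule — delete the first 2 characters, then move the last 3 characters to the front (rotate right by 3).
Starting from "gradual": after the first operation, "adual"; after the second, "ualad".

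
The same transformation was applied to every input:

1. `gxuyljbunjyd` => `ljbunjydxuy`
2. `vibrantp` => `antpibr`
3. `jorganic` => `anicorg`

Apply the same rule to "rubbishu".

ishuubb

In each case the input is transformed by: delete the first character, then move the first 3 characters to the end (rotate left by 3).
Doing the same to "rubbishu": "ishuubb".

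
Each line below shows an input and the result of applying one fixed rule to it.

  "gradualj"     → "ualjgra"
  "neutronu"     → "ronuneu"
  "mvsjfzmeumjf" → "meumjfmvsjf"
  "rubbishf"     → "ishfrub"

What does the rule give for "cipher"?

The pattern: swap the front and back halves of the string, then delete the last character.
For "cipher", step one produces "hercip"; step two turns that into "herci".

herci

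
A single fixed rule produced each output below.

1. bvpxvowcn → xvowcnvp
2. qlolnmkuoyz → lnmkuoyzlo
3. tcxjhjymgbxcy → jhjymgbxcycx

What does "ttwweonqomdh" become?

Looking at the pairs, the operation is to delete the first character, then move the first 2 characters to the end (rotate left by 2).
Applying that to "ttwweonqomdh" gives "weonqomdhtw".

weonqomdhtw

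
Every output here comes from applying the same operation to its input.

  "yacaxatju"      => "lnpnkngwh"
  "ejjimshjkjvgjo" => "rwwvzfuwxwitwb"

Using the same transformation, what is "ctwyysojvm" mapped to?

Rule — shift every letter 13 places forward in the alphabet (wrapping around) — i.e. ROT13.
Doing the same to "ctwyysojvm": "pgjllfbwiz".

pgjllfbwiz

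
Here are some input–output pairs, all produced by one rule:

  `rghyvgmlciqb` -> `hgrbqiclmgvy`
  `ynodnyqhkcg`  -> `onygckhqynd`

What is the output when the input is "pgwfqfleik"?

The transformation: reverse the string, then move the last 3 characters to the front (rotate right by 3).
Starting from "pgwfqfleik": after the first operation, "kielfqfwgp"; after the second, "wgpkielfqf".
(Check on "rghyvgmlciqb": → "bqiclmgvyhgr" → "hgrbqiclmgvy" ✓)

wgpkielfqf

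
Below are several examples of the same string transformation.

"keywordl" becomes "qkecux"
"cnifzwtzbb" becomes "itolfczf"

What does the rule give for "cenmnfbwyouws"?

iktstlhceua

Looking at the pairs, the operation is to shift every letter 6 places forward in the alphabet (wrapping around), then delete the last 2 characters.
Starting from "cenmnfbwyouws": after the first operation, "iktstlhceuacy"; after the second, "iktstlhceua".
(Check on "cnifzwtzbb": → "itolfczfhh" → "itolfczf" ✓)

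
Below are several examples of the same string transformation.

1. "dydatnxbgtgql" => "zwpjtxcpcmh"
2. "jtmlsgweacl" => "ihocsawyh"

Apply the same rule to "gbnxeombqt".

jtakixmp

The pattern: shift every letter 4 places backward in the alphabet (wrapping around), then delete the first 2 characters.
On "gbnxeombqt": the first step gives "cxjtakixmp", and the second then gives "jtakixmp".
(Check on "dydatnxbgtgql": → "zuzwpjtxcpcmh" → "zwpjtxcpcmh" ✓)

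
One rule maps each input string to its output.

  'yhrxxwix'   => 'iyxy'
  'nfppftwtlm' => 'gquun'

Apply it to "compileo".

In each case the input is transformed by: shift every letter 1 place forward in the alphabet (wrapping around), then keep every other character starting from the second (positions 2nd, 4th, 6th, ...).
Starting from "compileo": after the first operation, "dpnqjmfp"; after the second, "pqmp".

pqmp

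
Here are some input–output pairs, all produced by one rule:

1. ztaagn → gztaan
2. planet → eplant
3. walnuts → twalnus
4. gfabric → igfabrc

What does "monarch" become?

cmonarh

Rule — move the last character to the front, then swap the first and last characters.
Working it through for "monarch": intermediate "hmonarc", final "cmonarh".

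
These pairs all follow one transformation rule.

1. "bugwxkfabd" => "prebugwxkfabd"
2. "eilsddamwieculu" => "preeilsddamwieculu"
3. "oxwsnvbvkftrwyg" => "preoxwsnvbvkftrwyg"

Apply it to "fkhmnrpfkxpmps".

The rule is to prepend "pre".
"fkhmnrpfkxpmps" → "prefkhmnrpfkxpmps".

prefkhmnrpfkxpmps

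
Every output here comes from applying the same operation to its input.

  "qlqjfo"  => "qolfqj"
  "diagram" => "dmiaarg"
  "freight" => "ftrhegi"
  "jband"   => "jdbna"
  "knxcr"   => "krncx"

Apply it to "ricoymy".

Each output is the input with this applied: take characters alternately from the front and the back (1st, last, 2nd, 2nd-last, ...).
Applying that to "ricoymy" gives "ryimcyo".

ryimcyo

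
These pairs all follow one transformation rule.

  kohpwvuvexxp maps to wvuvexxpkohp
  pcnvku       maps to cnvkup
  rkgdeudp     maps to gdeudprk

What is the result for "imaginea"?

agineaim

The rule is to move the last 2 characters to the front (rotate right by 2), then swap the front and back halves of the string.
For "imaginea", step one produces "eaimagin"; step two turns that into "agineaim".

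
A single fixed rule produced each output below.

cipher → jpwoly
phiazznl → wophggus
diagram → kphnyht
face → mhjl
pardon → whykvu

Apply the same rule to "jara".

The transformation: shift every letter 7 places forward in the alphabet (wrapping around).
So "jara" becomes "qhyh".

qhyh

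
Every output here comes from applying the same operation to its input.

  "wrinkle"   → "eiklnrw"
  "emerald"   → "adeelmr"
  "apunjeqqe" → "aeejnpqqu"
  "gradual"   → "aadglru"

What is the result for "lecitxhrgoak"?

The transformation: sort the characters into alphabetical order.
For "lecitxhrgoak" the result is "aceghiklortx".

aceghiklortx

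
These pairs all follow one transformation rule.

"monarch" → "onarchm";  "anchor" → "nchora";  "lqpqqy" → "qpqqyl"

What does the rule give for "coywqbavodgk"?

oywqbavodgkc

Looking at the pairs, the operation is to move the first character to the end.
On "coywqbavodgk" that produces "oywqbavodgkc".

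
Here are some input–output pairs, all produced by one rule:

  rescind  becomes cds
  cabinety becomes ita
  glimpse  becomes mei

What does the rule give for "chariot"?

Rule — move the first 3 characters to the end (rotate left by 3), then keep one character in every 3, starting at position 1 (positions 1st, 4th, 7th, ...).
For "chariot", step one produces "riotcha"; step two turns that into "rta".
(Check on "glimpse": → "mpsegli" → "mei" ✓)

rta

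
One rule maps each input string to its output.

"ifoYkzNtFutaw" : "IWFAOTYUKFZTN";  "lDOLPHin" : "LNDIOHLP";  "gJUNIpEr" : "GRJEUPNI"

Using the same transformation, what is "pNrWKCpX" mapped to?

PXNPRCWK

Looking at the pairs, the operation is to take characters alternately from the front and the back (1st, last, 2nd, 2nd-last, ...), then convert every letter to uppercase.
"pNrWKCpX" → "pXNprCWK" → "PXNPRCWK".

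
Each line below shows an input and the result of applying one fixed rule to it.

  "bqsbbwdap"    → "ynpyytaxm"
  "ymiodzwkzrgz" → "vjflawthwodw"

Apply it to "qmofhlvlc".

In each case the input is transformed by: shift every letter 3 places backward in the alphabet (wrapping around).
So "qmofhlvlc" becomes "njlceisiz".

njlceisiz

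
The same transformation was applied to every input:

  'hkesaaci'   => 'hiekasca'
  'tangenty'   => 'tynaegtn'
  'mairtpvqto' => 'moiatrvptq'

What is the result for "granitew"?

The pattern: move the last character to the front, then swap each adjacent pair of characters (1↔2, 3↔4, ...).
Starting from "granitew": after the first operation, "wgranite"; after the second, "gwarinet".

gwarinet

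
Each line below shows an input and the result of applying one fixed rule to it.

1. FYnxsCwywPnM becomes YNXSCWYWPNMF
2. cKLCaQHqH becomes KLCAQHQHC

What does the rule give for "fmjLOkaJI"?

Rule — move the first character to the end, then convert every letter to uppercase.
On "fmjLOkaJI": the first step gives "mjLOkaJIf", and the second then gives "MJLOKAJIF".

MJLOKAJIF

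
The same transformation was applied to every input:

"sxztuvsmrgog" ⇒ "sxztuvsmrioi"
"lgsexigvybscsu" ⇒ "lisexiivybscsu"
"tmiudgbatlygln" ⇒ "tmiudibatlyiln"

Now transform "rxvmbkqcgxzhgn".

rxvmbkqcixzhin

Rule — replace every "g" with "i".
"rxvmbkqcgxzhgn" → "rxvmbkqcixzhin".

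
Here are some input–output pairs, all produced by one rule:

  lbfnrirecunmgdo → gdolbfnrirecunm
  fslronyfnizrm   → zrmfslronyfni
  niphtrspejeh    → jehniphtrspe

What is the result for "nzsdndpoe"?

Looking at the pairs, the operation is to move the last 3 characters to the front (rotate right by 3).
"nzsdndpoe" → "poenzsdnd".

poenzsdnd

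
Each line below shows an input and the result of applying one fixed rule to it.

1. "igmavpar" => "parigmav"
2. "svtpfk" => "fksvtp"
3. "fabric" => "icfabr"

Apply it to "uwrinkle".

Each output is the input with this applied: swap the front and back halves of the string, then move the first character to the end.
Starting from "uwrinkle": after the first operation, "nkleuwri"; after the second, "kleuwrin".
(Check on "fabric": → "ricfab" → "icfabr" ✓)

kleuwrin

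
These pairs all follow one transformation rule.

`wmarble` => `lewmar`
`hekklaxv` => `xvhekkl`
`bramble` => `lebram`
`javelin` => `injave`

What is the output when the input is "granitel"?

elgrani

The pattern: move the last 2 characters to the front (rotate right by 2), then delete the last character.
On "granitel" that produces "elgrani".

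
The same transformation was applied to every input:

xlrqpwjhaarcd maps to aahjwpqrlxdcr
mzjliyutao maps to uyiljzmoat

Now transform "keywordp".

owyekpdr

The rule is to move the last 3 characters to the front (rotate right by 3), then reverse the string.
Starting from "keywordp": after the first operation, "rdpkeywo"; after the second, "owyekpdr".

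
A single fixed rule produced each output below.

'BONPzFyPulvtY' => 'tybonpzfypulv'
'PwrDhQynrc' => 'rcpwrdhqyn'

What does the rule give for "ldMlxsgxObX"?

bxldmlxsgxo

Each output is the input with this applied: move the last 2 characters to the front (rotate right by 2), then convert every letter to lowercase.
Working it through for "ldMlxsgxObX": intermediate "bXldMlxsgxO", final "bxldmlxsgxo".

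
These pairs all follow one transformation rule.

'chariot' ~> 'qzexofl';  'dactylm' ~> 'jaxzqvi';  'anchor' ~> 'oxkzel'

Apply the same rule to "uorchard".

What's happening: shift every letter 3 places backward in the alphabet (wrapping around), then move the last character to the front.
On "uorchard": the first step gives "rlozexoa", and the second then gives "arlozexo".
(Check on "anchor": → "xkzelo" → "oxkzel" ✓)

arlozexo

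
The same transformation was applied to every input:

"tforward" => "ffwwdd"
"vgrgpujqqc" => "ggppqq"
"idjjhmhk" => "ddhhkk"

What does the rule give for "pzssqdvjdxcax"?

zzqqjjcc

The pattern: keep one character in every 3, starting at position 2 (positions 2nd, 5th, 8th, ...), then double every character.
"pzssqdvjdxcax" → "zqjc" → "zzqqjjcc".
(Check on "idjjhmhk": → "dhk" → "ddhhkk" ✓)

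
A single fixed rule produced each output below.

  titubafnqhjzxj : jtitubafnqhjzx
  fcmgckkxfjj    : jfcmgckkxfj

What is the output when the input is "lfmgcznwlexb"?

Rule — move the last character to the front.
"lfmgcznwlexb" → "blfmgcznwlex".

blfmgcznwlex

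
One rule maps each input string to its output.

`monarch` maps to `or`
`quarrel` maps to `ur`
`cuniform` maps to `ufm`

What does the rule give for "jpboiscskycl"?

What's happening: keep one character in every 3, starting at position 2 (positions 2nd, 5th, 8th, ...).
Doing the same to "jpboiscskycl": "pisc".

pisc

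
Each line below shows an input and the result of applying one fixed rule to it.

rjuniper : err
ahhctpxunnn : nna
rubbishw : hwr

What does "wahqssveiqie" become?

The transformation: move the first character to the end, then keep only the last 3 characters.
Starting from "wahqssveiqie": after the first operation, "ahqssveiqiew"; after the second, "iew".

iew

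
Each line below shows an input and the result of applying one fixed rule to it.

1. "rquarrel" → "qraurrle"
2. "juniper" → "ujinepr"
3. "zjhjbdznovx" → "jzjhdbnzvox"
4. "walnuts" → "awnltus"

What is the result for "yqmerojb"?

The rule is to swap each adjacent pair of characters (1↔2, 3↔4, ...).
Applying that to "yqmerojb" gives "qyemorbj".

qyemorbj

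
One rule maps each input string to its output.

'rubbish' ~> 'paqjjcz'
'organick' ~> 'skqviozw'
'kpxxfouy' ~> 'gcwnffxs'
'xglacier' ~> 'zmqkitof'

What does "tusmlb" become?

The transformation: reverse the string, then shift every letter 8 places forward in the alphabet (wrapping around).
Starting from "tusmlb": after the first operation, "blmsut"; after the second, "jtuacb".

jtuacb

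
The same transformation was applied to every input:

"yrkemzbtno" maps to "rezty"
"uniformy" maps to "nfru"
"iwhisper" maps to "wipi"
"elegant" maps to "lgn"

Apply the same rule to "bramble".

Rule — swap the first and last characters, then keep every other character starting from the second (positions 2nd, 4th, 6th, ...).
Applying both steps to "bramble": "eramblb", then "rml".
(Check on "uniformy": → "yniformu" → "nfru" ✓)

rml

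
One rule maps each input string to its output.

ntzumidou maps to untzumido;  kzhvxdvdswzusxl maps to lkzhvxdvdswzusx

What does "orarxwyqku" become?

uorarxwyqk

The rule is to move the last character to the front.
Applying that to "orarxwyqku" gives "uorarxwyqk".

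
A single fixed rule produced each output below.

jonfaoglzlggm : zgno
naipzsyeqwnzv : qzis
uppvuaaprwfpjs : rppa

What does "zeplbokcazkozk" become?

Looking at the pairs, the operation is to keep one character in every 3, starting at position 3 (positions 3rd, 6th, 9th, ...), then move the last 2 characters to the front (rotate right by 2).
Working it through for "zeplbokcazkozk": intermediate "poao", final "aopo".
(Check on "jonfaoglzlggm": → "nozg" → "zgno" ✓)

aopo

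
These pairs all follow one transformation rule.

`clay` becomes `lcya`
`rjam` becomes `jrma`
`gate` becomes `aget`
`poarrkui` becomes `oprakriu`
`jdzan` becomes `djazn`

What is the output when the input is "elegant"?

Each output is the input with this applied: swap each adjacent pair of characters (1↔2, 3↔4, ...).
So "elegant" becomes "legenat".

legenat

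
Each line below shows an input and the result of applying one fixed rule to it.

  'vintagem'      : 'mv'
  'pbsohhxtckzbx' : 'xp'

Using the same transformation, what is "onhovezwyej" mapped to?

jo

In each case the input is transformed by: move the last character to the front, then keep only the first 2 characters.
For "onhovezwyej", step one produces "jonhovezwye"; step two turns that into "jo".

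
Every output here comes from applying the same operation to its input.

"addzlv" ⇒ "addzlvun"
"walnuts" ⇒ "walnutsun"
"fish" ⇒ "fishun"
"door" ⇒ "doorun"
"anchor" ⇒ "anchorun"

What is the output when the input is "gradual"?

gradualun

Looking at the pairs, the operation is to append "un".
On "gradual" that produces "gradualun".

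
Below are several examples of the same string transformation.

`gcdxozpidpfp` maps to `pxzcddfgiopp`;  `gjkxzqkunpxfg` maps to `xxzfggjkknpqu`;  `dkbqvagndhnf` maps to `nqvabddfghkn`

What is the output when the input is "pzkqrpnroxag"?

rxzagknoppqr

In each case the input is transformed by: sort the characters into alphabetical order, then move the last 3 characters to the front (rotate right by 3).
"pzkqrpnroxag" → "rxzagknoppqr".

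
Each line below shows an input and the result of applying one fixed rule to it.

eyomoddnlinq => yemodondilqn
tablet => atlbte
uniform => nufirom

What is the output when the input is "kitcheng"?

ikctehgn

The pattern: swap each adjacent pair of characters (1↔2, 3↔4, ...).
Doing the same to "kitcheng": "ikctehgn".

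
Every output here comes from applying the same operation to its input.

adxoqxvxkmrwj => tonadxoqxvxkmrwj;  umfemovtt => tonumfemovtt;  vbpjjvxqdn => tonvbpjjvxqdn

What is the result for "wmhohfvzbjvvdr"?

tonwmhohfvzbjvvdr

Each output is the input with this applied: prepend "ton".
"wmhohfvzbjvvdr" → "tonwmhohfvzbjvvdr".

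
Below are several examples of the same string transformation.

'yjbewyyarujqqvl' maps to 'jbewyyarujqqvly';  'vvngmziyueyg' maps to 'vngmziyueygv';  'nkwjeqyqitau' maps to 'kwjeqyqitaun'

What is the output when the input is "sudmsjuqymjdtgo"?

udmsjuqymjdtgos

The transformation: move the first character to the end.
For "sudmsjuqymjdtgo" the result is "udmsjuqymjdtgos".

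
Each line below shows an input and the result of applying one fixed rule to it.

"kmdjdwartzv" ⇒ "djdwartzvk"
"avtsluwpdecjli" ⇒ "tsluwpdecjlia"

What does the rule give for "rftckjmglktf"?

tckjmglktfr

In each case the input is transformed by: move the first 2 characters to the end (rotate left by 2), then delete the last character.
For "rftckjmglktf", step one produces "tckjmglktfrf"; step two turns that into "tckjmglktfr".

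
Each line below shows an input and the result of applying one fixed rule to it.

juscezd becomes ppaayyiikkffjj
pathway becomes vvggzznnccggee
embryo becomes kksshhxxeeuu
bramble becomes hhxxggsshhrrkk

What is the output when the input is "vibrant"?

The transformation: shift every letter 6 places forward in the alphabet (wrapping around), then double every character.
Working it through for "vibrant": intermediate "bohxgtz", final "bboohhxxggttzz".

bboohhxxggttzz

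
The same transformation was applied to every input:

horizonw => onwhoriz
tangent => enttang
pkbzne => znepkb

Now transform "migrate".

The transformation: move the last 3 characters to the front (rotate right by 3).
Doing the same to "migrate": "atemigr".

atemigr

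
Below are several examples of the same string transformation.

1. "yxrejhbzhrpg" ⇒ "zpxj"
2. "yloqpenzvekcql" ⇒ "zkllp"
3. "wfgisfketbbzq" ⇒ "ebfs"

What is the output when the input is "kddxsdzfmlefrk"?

fekds

Rule — keep one character in every 3, starting at position 2 (positions 2nd, 5th, 8th, ...), then move the first 2 characters to the end (rotate left by 2).
Working it through for "kddxsdzfmlefrk": intermediate "dsfek", final "fekds".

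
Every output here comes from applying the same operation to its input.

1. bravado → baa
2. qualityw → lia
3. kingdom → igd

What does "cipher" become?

In each case the input is transformed by: sort the characters into reverse alphabetical order, then keep only the last 3 characters.
Applying both steps to "cipher": "rpihec", then "hec".

hec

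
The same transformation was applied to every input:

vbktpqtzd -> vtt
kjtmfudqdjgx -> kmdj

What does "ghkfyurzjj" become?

gfrj

What's happening: keep one character in every 3, starting at position 1 (positions 1st, 4th, 7th, ...).
So "ghkfyurzjj" becomes "gfrj".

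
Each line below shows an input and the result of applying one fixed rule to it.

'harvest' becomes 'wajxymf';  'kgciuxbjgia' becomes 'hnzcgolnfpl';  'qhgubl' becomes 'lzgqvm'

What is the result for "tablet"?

Rule — shift every letter 5 places forward in the alphabet (wrapping around), then move the first 2 characters to the end (rotate left by 2).
"tablet" → "yfgqjy" → "gqjyyf".

gqjyyf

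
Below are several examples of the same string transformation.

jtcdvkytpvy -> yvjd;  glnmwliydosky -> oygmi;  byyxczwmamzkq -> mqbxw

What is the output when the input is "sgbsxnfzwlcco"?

The rule is to keep one character in every 3, starting at position 1 (positions 1st, 4th, 7th, ...), then move the last 2 characters to the front (rotate right by 2).
"sgbsxnfzwlcco" → "lossf".

lossf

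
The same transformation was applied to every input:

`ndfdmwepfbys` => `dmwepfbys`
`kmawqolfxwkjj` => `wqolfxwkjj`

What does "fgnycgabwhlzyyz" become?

Each output is the input with this applied: delete the first 3 characters.
For "fgnycgabwhlzyyz" the result is "ycgabwhlzyyz".

ycgabwhlzyyz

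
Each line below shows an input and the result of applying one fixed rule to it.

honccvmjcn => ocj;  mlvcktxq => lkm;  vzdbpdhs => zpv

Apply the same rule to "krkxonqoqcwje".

roow

Looking at the pairs, the operation is to swap the first and last characters, then keep one character in every 3, starting at position 2 (positions 2nd, 5th, 8th, ...).
For "krkxonqoqcwje", step one produces "erkxonqoqcwjk"; step two turns that into "roow".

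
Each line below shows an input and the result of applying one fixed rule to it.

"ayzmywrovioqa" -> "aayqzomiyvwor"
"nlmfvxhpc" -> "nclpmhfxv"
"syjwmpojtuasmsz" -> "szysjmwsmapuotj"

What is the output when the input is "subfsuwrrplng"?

What's happening: take characters alternately from the front and the back (1st, last, 2nd, 2nd-last, ...).
So "subfsuwrrplng" becomes "sgunblfpsrurw".

sgunblfpsrurw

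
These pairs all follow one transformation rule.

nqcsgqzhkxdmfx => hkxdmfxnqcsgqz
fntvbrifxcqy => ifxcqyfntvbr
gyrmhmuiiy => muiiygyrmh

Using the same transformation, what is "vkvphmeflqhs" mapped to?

eflqhsvkvphm

The rule is to swap the front and back halves of the string.
Doing the same to "vkvphmeflqhs": "eflqhsvkvphm".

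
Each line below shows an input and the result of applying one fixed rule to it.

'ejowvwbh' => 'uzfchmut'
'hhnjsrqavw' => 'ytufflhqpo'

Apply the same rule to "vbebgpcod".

The transformation: move the last 3 characters to the front (rotate right by 3), then shift every letter 2 places backward in the alphabet (wrapping around).
On "vbebgpcod": the first step gives "codvbebgp", and the second then gives "ambtzczen".

ambtzczen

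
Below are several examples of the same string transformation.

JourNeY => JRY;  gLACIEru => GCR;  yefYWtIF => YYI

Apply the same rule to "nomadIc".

The transformation: keep one character in every 3, starting at position 1 (positions 1st, 4th, 7th, ...), then convert every letter to uppercase.
Working it through for "nomadIc": intermediate "nac", final "NAC".

NAC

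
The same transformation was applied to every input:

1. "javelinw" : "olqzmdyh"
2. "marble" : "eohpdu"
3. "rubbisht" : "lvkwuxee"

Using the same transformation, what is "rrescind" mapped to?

In each case the input is transformed by: swap the front and back halves of the string, then shift every letter 3 places forward in the alphabet (wrapping around).
"rrescind" → "cindrres" → "flqguuhv".

flqguuhv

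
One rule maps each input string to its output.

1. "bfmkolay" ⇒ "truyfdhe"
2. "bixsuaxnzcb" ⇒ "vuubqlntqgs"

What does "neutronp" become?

Each output is the input with this applied: move the last 2 characters to the front (rotate right by 2), then shift every letter 7 places backward in the alphabet (wrapping around).
Working it through for "neutronp": intermediate "npneutro", final "gigxnmkh".

gigxnmkh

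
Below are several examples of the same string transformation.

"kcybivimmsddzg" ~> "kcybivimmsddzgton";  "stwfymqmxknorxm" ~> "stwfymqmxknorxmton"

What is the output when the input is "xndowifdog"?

The pattern: append "ton".
So "xndowifdog" becomes "xndowifdogton".

xndowifdogton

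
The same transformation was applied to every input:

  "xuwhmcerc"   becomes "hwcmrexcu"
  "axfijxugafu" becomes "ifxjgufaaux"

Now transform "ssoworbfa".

worofbsas

The pattern: move the first 2 characters to the end (rotate left by 2), then swap each adjacent pair of characters (1↔2, 3↔4, ...).
Working it through for "ssoworbfa": intermediate "oworbfass", final "worofbsas".
(Check on "axfijxugafu": → "fijxugafuax" → "ifxjgufaaux" ✓)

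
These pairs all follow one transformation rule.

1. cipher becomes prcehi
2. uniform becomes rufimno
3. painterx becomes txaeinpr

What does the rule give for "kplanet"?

Looking at the pairs, the operation is to sort the characters into alphabetical order, then move the last 2 characters to the front (rotate right by 2).
"kplanet" → "aeklnpt" → "ptaekln".

ptaekln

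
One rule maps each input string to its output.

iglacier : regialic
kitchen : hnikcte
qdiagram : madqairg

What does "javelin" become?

Rule — swap each adjacent pair of characters (1↔2, 3↔4, ...), then move the last 2 characters to the front (rotate right by 2).
On "javelin": the first step gives "ajeviln", and the second then gives "lnajevi".

lnajevi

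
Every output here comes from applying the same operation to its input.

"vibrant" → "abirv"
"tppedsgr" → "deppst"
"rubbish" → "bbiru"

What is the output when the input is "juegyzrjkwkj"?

In each case the input is transformed by: delete the last 2 characters, then sort the characters into alphabetical order.
Applying both steps to "juegyzrjkwkj": "juegyzrjkw", then "egjjkruwyz".

egjjkruwyz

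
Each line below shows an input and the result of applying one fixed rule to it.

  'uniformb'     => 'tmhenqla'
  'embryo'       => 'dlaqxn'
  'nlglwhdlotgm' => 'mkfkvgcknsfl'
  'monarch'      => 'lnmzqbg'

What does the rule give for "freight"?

eqdhfgs

In each case the input is transformed by: shift every letter 1 place backward in the alphabet (wrapping around).
Doing the same to "freight": "eqdhfgs".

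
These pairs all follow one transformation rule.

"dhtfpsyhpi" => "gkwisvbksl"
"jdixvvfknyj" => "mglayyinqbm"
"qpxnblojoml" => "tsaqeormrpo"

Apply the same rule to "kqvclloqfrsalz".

The pattern: shift every letter 3 places forward in the alphabet (wrapping around).
On "kqvclloqfrsalz" that produces "ntyfoortiuvdoc".

ntyfoortiuvdoc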